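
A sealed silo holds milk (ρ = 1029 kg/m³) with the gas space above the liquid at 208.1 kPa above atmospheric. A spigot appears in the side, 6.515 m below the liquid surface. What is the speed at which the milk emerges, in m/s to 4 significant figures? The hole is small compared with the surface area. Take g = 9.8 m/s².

v = 23.07 m/s

Take point 1 at the surface (v₁ ≈ 0) and point 2 at the hole (at atmospheric pressure). Bernoulli: P₁ + ρg h = P_atm + ½ρv₂².
With P₁ − P_atm = 208100 Pa, v₂ = √(2gh + 2ΔP/ρ) = √(2·9.8·6.515 + 2·208100/1029) = 23.07 m/s.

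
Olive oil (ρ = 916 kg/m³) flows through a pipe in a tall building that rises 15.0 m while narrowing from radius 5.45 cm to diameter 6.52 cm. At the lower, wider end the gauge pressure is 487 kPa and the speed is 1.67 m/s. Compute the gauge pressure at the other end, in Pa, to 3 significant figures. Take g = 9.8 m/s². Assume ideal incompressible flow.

344000 Pa

Mass conservation (A₁v₁ = A₂v₂) gives v₂ = 1.67 × 93.3/33.4 = 4.67 m/s.
Bernoulli: P₁ + ½ρv₁² + ρg h₁ = P₂ + ½ρv₂² + ρg h₂, so P₂ = P₁ + ½ρ(v₁² − v₂²) − ρg(h₂ − h₁).
P₂ = 487000 + ½·916·(1.67² − 4.67²) − 916·9.8·(+15.0) = 487000 + (-8700) − (135000) = 344000 Pa.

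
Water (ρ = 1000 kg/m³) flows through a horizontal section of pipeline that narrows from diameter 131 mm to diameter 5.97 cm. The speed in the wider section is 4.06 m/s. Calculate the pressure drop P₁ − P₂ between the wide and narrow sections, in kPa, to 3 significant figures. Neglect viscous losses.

The volume flow rate is constant, so v₂ = (A₁/A₂)v₁ = (135/28.0)·4.06 = 19.5 m/s.
The pipe is horizontal, so Bernoulli reduces to P₁ + ½ρv₁² = P₂ + ½ρv₂².
P₁ − P₂ = ½·1000·(19.5² − 4.06²) = ½·1000·366 = 183000 Pa.

183 kPa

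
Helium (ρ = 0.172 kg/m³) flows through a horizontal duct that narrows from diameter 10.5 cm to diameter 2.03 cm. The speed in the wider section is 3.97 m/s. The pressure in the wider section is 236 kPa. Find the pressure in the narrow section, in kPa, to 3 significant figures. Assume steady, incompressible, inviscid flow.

P₂ ≈ 235 kPa

The volume flow rate is constant, so v₂ = (A₁/A₂)v₁ = (86.6/3.24)·3.97 = 106 m/s.
Along the horizontal streamline, P + ½ρv² is constant.
P₂ = P₁ − ½ρ(v₂² − v₁²) = 236000 − ½·0.172·(106² − 3.97²) = 236000 − 969 = 235000 Pa.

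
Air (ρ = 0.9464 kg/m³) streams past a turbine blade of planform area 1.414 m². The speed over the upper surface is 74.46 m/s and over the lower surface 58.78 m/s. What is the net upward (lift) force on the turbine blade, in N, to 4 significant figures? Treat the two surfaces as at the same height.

F = 1398 N

With equal heights on the two surfaces, Bernoulli gives P_lower − P_upper = ½ρ(v_upper² − v_lower²).
ΔP = ½·0.9464·(74.46² − 58.78²) = 988.6 Pa.
Lift = ΔP · A = 988.6 × 1.414 = 1398 N.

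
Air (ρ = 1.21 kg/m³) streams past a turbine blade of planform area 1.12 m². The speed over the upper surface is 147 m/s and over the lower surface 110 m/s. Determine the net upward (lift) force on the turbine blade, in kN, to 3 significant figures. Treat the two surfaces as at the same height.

With equal heights on the two surfaces, Bernoulli gives P_lower − P_upper = ½ρ(v_upper² − v_lower²).
ΔP = ½·1.21·(147² − 110²) = 5750 Pa.
Lift = ΔP · A = 5750 × 1.12 = 6440 N.

F = 6.44 kN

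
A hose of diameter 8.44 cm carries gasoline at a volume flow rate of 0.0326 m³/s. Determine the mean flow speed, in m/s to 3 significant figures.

Q = 0.0326 m³/s = 0.0326 m³/s.
v = Q/A = 0.0326 / 0.00559 = 5.83 m/s.

v = 5.83 m/s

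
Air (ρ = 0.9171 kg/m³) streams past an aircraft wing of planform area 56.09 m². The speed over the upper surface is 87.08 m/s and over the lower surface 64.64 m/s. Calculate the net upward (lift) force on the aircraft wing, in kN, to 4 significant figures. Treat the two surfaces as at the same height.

F = 87.57 kN

The faster flow above has the lower pressure; Bernoulli (same height) gives ΔP = ½ρ(v_up² − v_low²).
ΔP = ½·0.9171·(87.08² − 64.64²) = 1561 Pa.
Lift = ΔP · A = 1561 × 56.09 = 87570 N.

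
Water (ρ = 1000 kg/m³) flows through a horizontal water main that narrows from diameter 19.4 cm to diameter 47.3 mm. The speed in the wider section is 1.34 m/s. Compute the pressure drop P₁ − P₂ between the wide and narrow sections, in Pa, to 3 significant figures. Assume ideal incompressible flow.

253000 Pa

Continuity gives A₁v₁ = A₂v₂, so v₂ = (296 cm²)/(17.6 cm²) × 1.34 m/s = 22.5 m/s.
The pipe is horizontal, so Bernoulli reduces to P₁ + ½ρv₁² = P₂ + ½ρv₂².
P₁ − P₂ = ½·1000·(22.5² − 1.34²) = ½·1000·506 = 253000 Pa.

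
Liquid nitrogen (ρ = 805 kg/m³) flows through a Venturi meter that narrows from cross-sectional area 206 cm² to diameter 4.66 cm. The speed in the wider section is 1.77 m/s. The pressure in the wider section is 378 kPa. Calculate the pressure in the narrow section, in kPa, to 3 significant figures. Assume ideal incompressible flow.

Mass conservation (A₁v₁ = A₂v₂) gives v₂ = 1.77 × 206/17.1 = 21.4 m/s.
Bernoulli (h₁ = h₂): P₁ − P₂ = ½ρ(v₂² − v₁²).
P₂ = P₁ − ½ρ(v₂² − v₁²) = 378000 − ½·805·(21.4² − 1.77²) = 378000 − 183000 = 195000 Pa.

195 kPa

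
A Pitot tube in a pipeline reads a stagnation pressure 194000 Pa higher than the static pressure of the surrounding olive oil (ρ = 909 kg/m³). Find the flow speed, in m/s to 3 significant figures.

Bernoulli between the free stream and the stagnation point: ½ρv² = P_stag − P_static.
v = √(2ΔP/ρ) = √(2·194000/909) = 20.7 m/s.

v ≈ 20.7 m/s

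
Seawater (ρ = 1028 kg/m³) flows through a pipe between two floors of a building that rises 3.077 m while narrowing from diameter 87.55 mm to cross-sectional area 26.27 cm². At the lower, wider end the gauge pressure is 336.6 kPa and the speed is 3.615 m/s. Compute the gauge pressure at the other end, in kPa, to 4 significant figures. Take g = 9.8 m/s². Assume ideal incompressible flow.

P₂ ≈ 277.0 kPa

By continuity, v₂ = v₁·A₁/A₂ = 3.615·(60.20/26.27) = 8.284 m/s.
Energy conservation along the streamline gives P₂ = P₁ − ½ρ(v₂² − v₁²) − ρg(h₂ − h₁).
P₂ = 336600 + ½·1028·(3.615² − 8.284²) − 1028·9.8·(+3.077) = 336600 + (-28560) − (31000) = 277000 Pa.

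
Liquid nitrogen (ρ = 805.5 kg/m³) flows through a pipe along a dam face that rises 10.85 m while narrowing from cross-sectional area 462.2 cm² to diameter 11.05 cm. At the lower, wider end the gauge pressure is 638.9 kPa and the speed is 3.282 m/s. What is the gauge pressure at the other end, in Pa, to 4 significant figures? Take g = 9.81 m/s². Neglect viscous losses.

By continuity, v₂ = v₁·A₁/A₂ = 3.282·(462.2/95.90) = 15.82 m/s.
Applying Bernoulli between the two ends and solving for P₂: P₂ = P₁ + ½ρ(v₁² − v₂²) − ρgΔh.
P₂ = 638900 + ½·805.5·(3.282² − 15.82²) − 805.5·9.81·(+10.85) = 638900 + (-96430) − (85740) = 456700 Pa.

P₂ = 456700 Pa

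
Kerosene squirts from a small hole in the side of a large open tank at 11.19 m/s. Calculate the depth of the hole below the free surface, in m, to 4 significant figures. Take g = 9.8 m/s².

h ≈ 6.389 m

For a small hole in a large open tank, ½v² = gh, giving h = v²/(2g).
h = 11.19²/(2·9.8) = 125.2/19.60 = 6.389 m.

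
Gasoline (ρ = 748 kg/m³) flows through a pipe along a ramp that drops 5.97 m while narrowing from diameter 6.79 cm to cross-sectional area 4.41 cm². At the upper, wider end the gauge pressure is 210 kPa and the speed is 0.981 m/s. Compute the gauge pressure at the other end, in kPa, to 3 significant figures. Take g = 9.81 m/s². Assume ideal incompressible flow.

P₂ ≈ 230 kPa

Mass conservation (A₁v₁ = A₂v₂) gives v₂ = 0.981 × 36.2/4.41 = 8.05 m/s.
Energy conservation along the streamline gives P₂ = P₁ − ½ρ(v₂² − v₁²) − ρg(h₂ − h₁).
P₂ = 210000 + ½·748·(0.981² − 8.05²) − 748·9.81·(−5.97) = 210000 + (-23900) − (-43800) = 230000 Pa.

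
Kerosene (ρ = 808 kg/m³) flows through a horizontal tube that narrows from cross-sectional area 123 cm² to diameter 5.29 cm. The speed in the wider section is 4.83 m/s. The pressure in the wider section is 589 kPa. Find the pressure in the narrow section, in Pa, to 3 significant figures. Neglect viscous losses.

P₂ = 303000 Pa

By continuity, v₂ = v₁·A₁/A₂ = 4.83·(123/22.0) = 27.0 m/s.
The pipe is horizontal, so Bernoulli reduces to P₁ + ½ρv₁² = P₂ + ½ρv₂².
P₂ = P₁ − ½ρ(v₂² − v₁²) = 589000 − ½·808·(27.0² − 4.83²) = 589000 − 286000 = 303000 Pa.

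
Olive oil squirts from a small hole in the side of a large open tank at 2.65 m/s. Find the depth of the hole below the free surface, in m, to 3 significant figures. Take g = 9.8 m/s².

Torricelli: v = √(2gh), so h = v²/(2g).
h = 2.65²/(2·9.8) = 7.02/19.60 = 0.358 m.

h ≈ 0.358 m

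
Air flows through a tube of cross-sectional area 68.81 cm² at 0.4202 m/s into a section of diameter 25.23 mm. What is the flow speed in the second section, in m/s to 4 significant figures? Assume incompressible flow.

By continuity, v₂ = v₁·A₁/A₂ = 0.4202·(68.81/4.999) = 5.783 m/s.

v₂ = 5.783 m/s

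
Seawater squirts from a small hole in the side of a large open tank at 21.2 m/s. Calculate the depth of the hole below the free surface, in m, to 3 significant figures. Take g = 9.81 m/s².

Torricelli: v = √(2gh), so h = v²/(2g).
h = 21.2²/(2·9.81) = 449/19.62 = 22.9 m.

h = 22.9 m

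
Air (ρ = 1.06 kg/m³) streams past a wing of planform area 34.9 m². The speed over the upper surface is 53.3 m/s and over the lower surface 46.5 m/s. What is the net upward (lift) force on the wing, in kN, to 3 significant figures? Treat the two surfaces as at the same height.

12.6 kN

With equal heights on the two surfaces, Bernoulli gives P_lower − P_upper = ½ρ(v_upper² − v_lower²).
ΔP = ½·1.06·(53.3² − 46.5²) = 360 Pa.
Lift = ΔP · A = 360 × 34.9 = 12600 N.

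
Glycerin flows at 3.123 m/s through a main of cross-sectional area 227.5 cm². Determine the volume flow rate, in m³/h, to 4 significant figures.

Q = A·v = 0.02275 m² × 3.123 m/s = 0.07105 m³/s.
Converting: 0.07105 m³/s × 3600 = 255.8 m³/h.

255.8 m³/h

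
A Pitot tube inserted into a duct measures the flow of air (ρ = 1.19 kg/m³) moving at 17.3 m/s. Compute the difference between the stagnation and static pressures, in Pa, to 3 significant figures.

178 Pa

Bernoulli between the free stream and the stagnation point: ½ρv² = P_stag − P_static.
ΔP = ½·1.19·17.3² = 178 Pa.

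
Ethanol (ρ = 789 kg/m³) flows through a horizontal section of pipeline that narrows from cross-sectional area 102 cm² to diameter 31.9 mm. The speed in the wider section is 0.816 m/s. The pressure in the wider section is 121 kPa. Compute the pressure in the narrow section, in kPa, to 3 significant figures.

P₂ ≈ 78.5 kPa

By continuity, v₂ = v₁·A₁/A₂ = 0.816·(102/7.99) = 10.4 m/s.
Bernoulli (h₁ = h₂): P₁ − P₂ = ½ρ(v₂² − v₁²).
P₂ = P₁ − ½ρ(v₂² − v₁²) = 121000 − ½·789·(10.4² − 0.816²) = 121000 − 42500 = 78500 Pa.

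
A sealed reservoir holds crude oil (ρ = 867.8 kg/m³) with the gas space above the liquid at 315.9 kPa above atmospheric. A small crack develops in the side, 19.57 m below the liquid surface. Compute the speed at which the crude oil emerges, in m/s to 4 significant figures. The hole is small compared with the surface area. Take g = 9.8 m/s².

Take point 1 at the surface (v₁ ≈ 0) and point 2 at the hole (at atmospheric pressure). Bernoulli: P₁ + ρg h = P_atm + ½ρv₂².
With P₁ − P_atm = 315900 Pa, v₂ = √(2gh + 2ΔP/ρ) = √(2·9.8·19.57 + 2·315900/867.8) = 33.34 m/s.

v ≈ 33.34 m/s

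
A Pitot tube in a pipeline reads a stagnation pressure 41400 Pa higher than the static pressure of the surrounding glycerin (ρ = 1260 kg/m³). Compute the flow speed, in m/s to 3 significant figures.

v ≈ 8.11 m/s

Bernoulli between the free stream and the stagnation point: ½ρv² = P_stag − P_static.
v = √(2ΔP/ρ) = √(2·41400/1260) = 8.11 m/s.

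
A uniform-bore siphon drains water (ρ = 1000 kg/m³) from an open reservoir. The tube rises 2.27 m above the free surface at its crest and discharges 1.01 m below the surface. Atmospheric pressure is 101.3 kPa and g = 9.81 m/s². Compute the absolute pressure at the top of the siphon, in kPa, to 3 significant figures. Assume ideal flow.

From the surface to the outlet (both open to atmosphere, surface at rest): v = √(2g·h_out) = √(2·9.81·1.01) = 4.45 m/s.
With constant cross-section the crest speed equals v; applying Bernoulli from the surface up to the crest, P_top = P_atm − ½ρv² − ρg·h_top.
P_top = 101300 − ½·1000·4.45² − 1000·9.81·2.27 = 69100 Pa.

P_top ≈ 69.1 kPa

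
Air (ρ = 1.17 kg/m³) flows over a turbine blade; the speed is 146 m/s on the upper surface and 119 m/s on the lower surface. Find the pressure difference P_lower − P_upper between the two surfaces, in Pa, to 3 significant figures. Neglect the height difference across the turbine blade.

ΔP ≈ 4190 Pa

The pressure is lower where the speed is higher: ΔP = ½ρ(v_up² − v_low²).
ΔP = ½·1.17·(146² − 119²) = 4190 Pa.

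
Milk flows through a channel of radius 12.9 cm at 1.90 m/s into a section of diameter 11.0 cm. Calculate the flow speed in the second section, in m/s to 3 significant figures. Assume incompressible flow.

v₂ ≈ 10.5 m/s

By continuity, v₂ = v₁·A₁/A₂ = 1.90·(523/95.0) = 10.5 m/s.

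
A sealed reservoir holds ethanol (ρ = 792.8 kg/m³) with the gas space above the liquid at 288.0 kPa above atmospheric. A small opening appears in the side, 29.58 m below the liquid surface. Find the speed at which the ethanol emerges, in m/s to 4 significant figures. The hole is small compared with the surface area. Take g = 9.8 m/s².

36.14 m/s

Take point 1 at the surface (v₁ ≈ 0) and point 2 at the hole (at atmospheric pressure). Bernoulli: P₁ + ρg h = P_atm + ½ρv₂².
With P₁ − P_atm = 288000 Pa, v₂ = √(2gh + 2ΔP/ρ) = √(2·9.8·29.58 + 2·288000/792.8) = 36.14 m/s.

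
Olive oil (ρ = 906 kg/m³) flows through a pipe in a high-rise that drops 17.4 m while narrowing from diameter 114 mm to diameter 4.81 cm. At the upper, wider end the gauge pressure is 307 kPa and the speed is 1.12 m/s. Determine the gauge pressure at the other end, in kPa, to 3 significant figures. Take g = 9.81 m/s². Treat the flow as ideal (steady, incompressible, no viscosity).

P₂ = 444 kPa

The volume flow rate is constant, so v₂ = (A₁/A₂)v₁ = (102/18.2)·1.12 = 6.29 m/s.
Energy conservation along the streamline gives P₂ = P₁ − ½ρ(v₂² − v₁²) − ρg(h₂ − h₁).
P₂ = 307000 + ½·906·(1.12² − 6.29²) − 906·9.81·(−17.4) = 307000 + (-17400) − (-155000) = 444000 Pa.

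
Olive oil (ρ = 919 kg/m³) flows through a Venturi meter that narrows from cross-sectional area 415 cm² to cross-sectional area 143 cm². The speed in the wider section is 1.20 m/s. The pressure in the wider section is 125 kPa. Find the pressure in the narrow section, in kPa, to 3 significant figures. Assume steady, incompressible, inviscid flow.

120 kPa

The volume flow rate is constant, so v₂ = (A₁/A₂)v₁ = (415/143)·1.20 = 3.48 m/s.
With no height change, Bernoulli's equation is P₁ + ½ρv₁² = P₂ + ½ρv₂².
P₂ = P₁ − ½ρ(v₂² − v₁²) = 125000 − ½·919·(3.48² − 1.20²) = 125000 − 4910 = 120000 Pa.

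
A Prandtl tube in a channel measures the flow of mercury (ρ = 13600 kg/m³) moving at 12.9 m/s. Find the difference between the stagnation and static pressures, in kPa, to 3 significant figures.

Bernoulli between the free stream and the stagnation point: ½ρv² = P_stag − P_static.
ΔP = ½·13600·12.9² = 1130000 Pa.

ΔP = 1130 kPa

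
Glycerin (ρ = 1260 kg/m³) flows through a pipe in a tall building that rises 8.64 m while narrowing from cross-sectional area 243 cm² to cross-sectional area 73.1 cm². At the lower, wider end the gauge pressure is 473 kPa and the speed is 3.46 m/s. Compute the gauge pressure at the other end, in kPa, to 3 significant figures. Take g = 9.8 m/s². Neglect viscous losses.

P₂ ≈ 291 kPa

The volume flow rate is constant, so v₂ = (A₁/A₂)v₁ = (243/73.1)·3.46 = 11.5 m/s.
Energy conservation along the streamline gives P₂ = P₁ − ½ρ(v₂² − v₁²) − ρg(h₂ − h₁).
P₂ = 473000 + ½·1260·(3.46² − 11.5²) − 1260·9.8·(+8.64) = 473000 + (-75800) − (107000) = 291000 Pa.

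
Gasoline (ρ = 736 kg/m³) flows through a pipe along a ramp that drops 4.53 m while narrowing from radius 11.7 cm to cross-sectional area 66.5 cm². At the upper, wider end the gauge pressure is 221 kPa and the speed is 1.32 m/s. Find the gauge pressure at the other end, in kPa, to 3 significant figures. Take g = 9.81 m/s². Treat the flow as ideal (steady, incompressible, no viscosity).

P₂ ≈ 228 kPa

By continuity, v₂ = v₁·A₁/A₂ = 1.32·(430/66.5) = 8.54 m/s.
Applying Bernoulli between the two ends and solving for P₂: P₂ = P₁ + ½ρ(v₁² − v₂²) − ρgΔh.
P₂ = 221000 + ½·736·(1.32² − 8.54²) − 736·9.81·(−4.53) = 221000 + (-26200) − (-32700) = 228000 Pa.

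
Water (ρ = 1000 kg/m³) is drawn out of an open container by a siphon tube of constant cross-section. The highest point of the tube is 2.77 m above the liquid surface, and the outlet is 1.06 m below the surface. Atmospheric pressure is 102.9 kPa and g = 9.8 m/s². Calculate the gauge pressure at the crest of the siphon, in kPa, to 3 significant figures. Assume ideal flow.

P_gauge ≈ -37.5 kPa

Bernoulli surface→outlet gives ½v² = g·h_out, so v = √(2·9.8·1.06) = 4.56 m/s.
With constant cross-section the crest speed equals v; applying Bernoulli from the surface up to the crest, P_top = P_atm − ½ρv² − ρg·h_top.
P_top = 102900 − ½·1000·4.56² − 1000·9.8·2.77 = 65400 Pa. So P_gauge = P_top − P_atm = -37500 Pa.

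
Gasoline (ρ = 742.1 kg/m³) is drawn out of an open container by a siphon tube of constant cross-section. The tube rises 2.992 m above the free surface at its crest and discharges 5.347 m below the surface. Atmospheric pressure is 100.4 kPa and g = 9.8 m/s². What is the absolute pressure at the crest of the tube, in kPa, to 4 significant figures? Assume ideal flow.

P_top ≈ 39.75 kPa

From the surface to the outlet (both open to atmosphere, surface at rest): v = √(2g·h_out) = √(2·9.8·5.347) = 10.24 m/s.
Continuity keeps v the same throughout the tube; from surface to crest, P_atm + 0 = P_top + ½ρv² + ρg·h_top.
P_top = 100400 − ½·742.1·10.24² − 742.1·9.8·2.992 = 39750 Pa.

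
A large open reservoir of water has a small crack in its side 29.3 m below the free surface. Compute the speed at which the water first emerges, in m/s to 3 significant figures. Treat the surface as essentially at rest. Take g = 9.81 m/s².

With the surface at rest and both surface and jet at atmospheric pressure, Bernoulli gives ρg h = ½ρv², so v = √(2gh) = √(2·9.81·29.3) = 24.0 m/s.

v ≈ 24.0 m/s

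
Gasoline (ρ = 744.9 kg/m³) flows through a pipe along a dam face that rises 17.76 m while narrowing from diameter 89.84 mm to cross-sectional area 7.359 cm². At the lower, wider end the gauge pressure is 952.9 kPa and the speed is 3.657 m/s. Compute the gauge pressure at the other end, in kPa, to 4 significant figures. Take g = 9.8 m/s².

P₂ = 458.6 kPa

The volume flow rate is constant, so v₂ = (A₁/A₂)v₁ = (63.39/7.359)·3.657 = 31.50 m/s.
Applying Bernoulli between the two ends and solving for P₂: P₂ = P₁ + ½ρ(v₁² − v₂²) − ρgΔh.
P₂ = 952900 + ½·744.9·(3.657² − 31.50²) − 744.9·9.8·(+17.76) = 952900 + (-364600) − (129600) = 458600 Pa.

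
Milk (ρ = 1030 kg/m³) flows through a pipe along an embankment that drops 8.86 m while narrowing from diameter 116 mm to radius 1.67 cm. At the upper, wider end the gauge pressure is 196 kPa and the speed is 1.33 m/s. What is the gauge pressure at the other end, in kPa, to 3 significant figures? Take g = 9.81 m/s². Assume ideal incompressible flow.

The volume flow rate is constant, so v₂ = (A₁/A₂)v₁ = (106/8.76)·1.33 = 16.0 m/s.
Energy conservation along the streamline gives P₂ = P₁ − ½ρ(v₂² − v₁²) − ρg(h₂ − h₁).
P₂ = 196000 + ½·1030·(1.33² − 16.0²) − 1030·9.81·(−8.86) = 196000 + (-132000) − (-89500) = 154000 Pa.

P₂ = 154 kPa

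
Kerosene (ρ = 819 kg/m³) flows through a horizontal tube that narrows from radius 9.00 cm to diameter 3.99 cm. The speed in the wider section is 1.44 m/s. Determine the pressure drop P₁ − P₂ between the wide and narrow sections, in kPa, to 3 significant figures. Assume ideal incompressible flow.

ΔP ≈ 351 kPa

Mass conservation (A₁v₁ = A₂v₂) gives v₂ = 1.44 × 254/12.5 = 29.3 m/s.
Along the horizontal streamline, P + ½ρv² is constant.
P₁ − P₂ = ½·819·(29.3² − 1.44²) = ½·819·857 = 351000 Pa.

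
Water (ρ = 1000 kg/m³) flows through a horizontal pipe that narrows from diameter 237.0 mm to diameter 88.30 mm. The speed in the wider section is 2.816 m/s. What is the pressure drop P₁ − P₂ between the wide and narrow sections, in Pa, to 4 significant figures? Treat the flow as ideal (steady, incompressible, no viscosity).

ΔP = 201800 Pa

Continuity gives A₁v₁ = A₂v₂, so v₂ = (441.2 cm²)/(61.24 cm²) × 2.816 m/s = 20.29 m/s.
Along the horizontal streamline, P + ½ρv² is constant.
P₁ − P₂ = ½·1000·(20.29² − 2.816²) = ½·1000·403.6 = 201800 Pa.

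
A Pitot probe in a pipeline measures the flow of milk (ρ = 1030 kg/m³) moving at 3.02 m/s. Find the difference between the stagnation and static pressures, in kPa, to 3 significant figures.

ΔP ≈ 4.70 kPa

Bernoulli between the free stream and the stagnation point: ½ρv² = P_stag − P_static.
ΔP = ½·1030·3.02² = 4700 Pa.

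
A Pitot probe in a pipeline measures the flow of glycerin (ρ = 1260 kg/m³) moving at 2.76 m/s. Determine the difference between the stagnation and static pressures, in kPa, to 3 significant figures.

Bernoulli between the free stream and the stagnation point: ½ρv² = P_stag − P_static.
ΔP = ½·1260·2.76² = 4800 Pa.

ΔP ≈ 4.80 kPa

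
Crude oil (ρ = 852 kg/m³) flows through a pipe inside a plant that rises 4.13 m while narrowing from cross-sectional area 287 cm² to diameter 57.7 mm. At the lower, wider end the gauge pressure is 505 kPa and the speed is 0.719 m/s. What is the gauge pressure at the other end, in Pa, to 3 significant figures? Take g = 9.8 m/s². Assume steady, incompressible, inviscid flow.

The volume flow rate is constant, so v₂ = (A₁/A₂)v₁ = (287/26.1)·0.719 = 7.89 m/s.
Energy conservation along the streamline gives P₂ = P₁ − ½ρ(v₂² − v₁²) − ρg(h₂ − h₁).
P₂ = 505000 + ½·852·(0.719² − 7.89²) − 852·9.8·(+4.13) = 505000 + (-26300) − (34500) = 444000 Pa.

P₂ ≈ 444000 Pa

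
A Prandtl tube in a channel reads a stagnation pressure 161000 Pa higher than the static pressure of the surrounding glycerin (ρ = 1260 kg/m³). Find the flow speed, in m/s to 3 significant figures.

Bernoulli between the free stream and the stagnation point: ½ρv² = P_stag − P_static.
v = √(2ΔP/ρ) = √(2·161000/1260) = 16.0 m/s.

16.0 m/s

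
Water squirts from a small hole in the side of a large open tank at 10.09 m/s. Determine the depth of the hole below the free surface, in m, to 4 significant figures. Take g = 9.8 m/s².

h ≈ 5.194 m

For a small hole in a large open tank, ½v² = gh, giving h = v²/(2g).
h = 10.09²/(2·9.8) = 101.8/19.60 = 5.194 m.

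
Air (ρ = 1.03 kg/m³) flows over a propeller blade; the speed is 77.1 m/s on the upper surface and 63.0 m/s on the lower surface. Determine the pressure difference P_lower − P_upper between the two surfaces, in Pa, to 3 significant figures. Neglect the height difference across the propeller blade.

1020 Pa

Bernoulli (same height): P_lower − P_upper = ½ρ(v_upper² − v_lower²).
ΔP = ½·1.03·(77.1² − 63.0²) = 1020 Pa.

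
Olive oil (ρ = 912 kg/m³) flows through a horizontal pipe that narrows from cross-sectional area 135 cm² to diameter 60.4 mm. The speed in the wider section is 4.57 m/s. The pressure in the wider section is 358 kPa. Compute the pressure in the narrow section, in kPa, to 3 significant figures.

P₂ ≈ 156 kPa

Mass conservation (A₁v₁ = A₂v₂) gives v₂ = 4.57 × 135/28.7 = 21.5 m/s.
Along the horizontal streamline, P + ½ρv² is constant.
P₂ = P₁ − ½ρ(v₂² − v₁²) = 358000 − ½·912·(21.5² − 4.57²) = 358000 − 202000 = 156000 Pa.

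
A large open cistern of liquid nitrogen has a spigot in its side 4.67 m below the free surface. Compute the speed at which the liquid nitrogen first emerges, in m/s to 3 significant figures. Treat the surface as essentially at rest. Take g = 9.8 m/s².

With the surface at rest and both surface and jet at atmospheric pressure, Bernoulli gives ρg h = ½ρv², so v = √(2gh) = √(2·9.8·4.67) = 9.57 m/s.

9.57 m/s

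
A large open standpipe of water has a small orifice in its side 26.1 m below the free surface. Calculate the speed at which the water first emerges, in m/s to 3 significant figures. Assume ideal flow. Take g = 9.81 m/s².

v ≈ 22.6 m/s

The surface is effectively still and both ends are open, so ½v² = gh and v = √(2·9.81·26.1) = 22.6 m/s.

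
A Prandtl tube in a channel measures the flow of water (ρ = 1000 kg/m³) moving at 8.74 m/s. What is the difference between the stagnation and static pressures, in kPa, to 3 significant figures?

Bernoulli between the free stream and the stagnation point: ½ρv² = P_stag − P_static.
ΔP = ½·1000·8.74² = 38200 Pa.

ΔP ≈ 38.2 kPa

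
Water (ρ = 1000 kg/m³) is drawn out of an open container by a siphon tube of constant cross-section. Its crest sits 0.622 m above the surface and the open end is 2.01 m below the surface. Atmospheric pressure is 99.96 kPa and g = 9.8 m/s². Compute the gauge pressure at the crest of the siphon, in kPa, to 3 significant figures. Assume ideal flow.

P_gauge ≈ -25.8 kPa

From the surface to the outlet (both open to atmosphere, surface at rest): v = √(2g·h_out) = √(2·9.8·2.01) = 6.28 m/s.
Continuity keeps v the same throughout the tube; from surface to crest, P_atm + 0 = P_top + ½ρv² + ρg·h_top.
P_top = 99960 − ½·1000·6.28² − 1000·9.8·0.622 = 74200 Pa. So P_gauge = P_top − P_atm = -25800 Pa.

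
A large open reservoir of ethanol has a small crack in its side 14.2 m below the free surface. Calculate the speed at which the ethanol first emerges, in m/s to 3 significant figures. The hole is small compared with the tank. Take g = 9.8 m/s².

The surface is effectively still and both ends are open, so ½v² = gh and v = √(2·9.8·14.2) = 16.7 m/s.

v ≈ 16.7 m/s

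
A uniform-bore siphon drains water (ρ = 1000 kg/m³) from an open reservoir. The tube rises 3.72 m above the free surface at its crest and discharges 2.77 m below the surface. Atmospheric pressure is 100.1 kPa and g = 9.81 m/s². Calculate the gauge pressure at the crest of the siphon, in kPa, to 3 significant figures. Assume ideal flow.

The outlet speed comes from Torricelli: v = √(2g·2.77) = 7.37 m/s.
The bore is uniform, so the speed at the crest is the same v. Bernoulli surface→crest: P_atm = P_top + ½ρv² + ρg·h_top.
P_top = 100100 − ½·1000·7.37² − 1000·9.81·3.72 = 36400 Pa. So P_gauge = P_top − P_atm = -63700 Pa.

P_gauge ≈ -63.7 kPa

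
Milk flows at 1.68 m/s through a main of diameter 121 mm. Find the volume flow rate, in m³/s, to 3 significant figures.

Q = A·v = 0.0115 m² × 1.68 m/s = 0.0193 m³/s.

Q ≈ 0.0193 m³/s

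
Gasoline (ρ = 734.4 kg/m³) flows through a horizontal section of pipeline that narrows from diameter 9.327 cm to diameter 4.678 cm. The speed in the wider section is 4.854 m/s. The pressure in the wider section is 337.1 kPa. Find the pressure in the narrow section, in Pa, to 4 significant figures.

P₂ ≈ 209000 Pa

By continuity, v₂ = v₁·A₁/A₂ = 4.854·(68.32/17.19) = 19.30 m/s.
The pipe is horizontal, so Bernoulli reduces to P₁ + ½ρv₁² = P₂ + ½ρv₂².
P₂ = P₁ − ½ρ(v₂² − v₁²) = 337100 − ½·734.4·(19.30² − 4.854²) = 337100 − 128100 = 209000 Pa.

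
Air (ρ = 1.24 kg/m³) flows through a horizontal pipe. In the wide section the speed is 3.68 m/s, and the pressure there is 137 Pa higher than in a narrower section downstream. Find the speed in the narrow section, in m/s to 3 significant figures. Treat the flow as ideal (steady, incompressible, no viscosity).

Horizontal Bernoulli: P₁ + ½ρv₁² = P₂ + ½ρv₂², so v₂² = v₁² + 2(P₁ − P₂)/ρ.
v₂ = √(3.68² + 2·137/1.24) = √(13.5 + 221) = 15.3 m/s.

v₂ ≈ 15.3 m/s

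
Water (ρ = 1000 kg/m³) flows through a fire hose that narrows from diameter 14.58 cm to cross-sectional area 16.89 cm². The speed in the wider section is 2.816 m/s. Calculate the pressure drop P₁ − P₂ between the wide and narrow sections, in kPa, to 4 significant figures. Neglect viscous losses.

Mass conservation (A₁v₁ = A₂v₂) gives v₂ = 2.816 × 167.0/16.89 = 27.84 m/s.
Bernoulli (h₁ = h₂): P₁ − P₂ = ½ρ(v₂² − v₁²).
P₁ − P₂ = ½·1000·(27.84² − 2.816²) = ½·1000·766.9 = 383500 Pa.

ΔP ≈ 383.5 kPa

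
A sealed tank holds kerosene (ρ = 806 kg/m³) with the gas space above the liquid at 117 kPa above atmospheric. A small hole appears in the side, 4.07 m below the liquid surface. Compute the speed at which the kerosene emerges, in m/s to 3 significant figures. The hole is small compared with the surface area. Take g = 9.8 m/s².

Take point 1 at the surface (v₁ ≈ 0) and point 2 at the hole (at atmospheric pressure). Bernoulli: P₁ + ρg h = P_atm + ½ρv₂².
With P₁ − P_atm = 117000 Pa, v₂ = √(2gh + 2ΔP/ρ) = √(2·9.8·4.07 + 2·117000/806) = 19.2 m/s.

v = 19.2 m/s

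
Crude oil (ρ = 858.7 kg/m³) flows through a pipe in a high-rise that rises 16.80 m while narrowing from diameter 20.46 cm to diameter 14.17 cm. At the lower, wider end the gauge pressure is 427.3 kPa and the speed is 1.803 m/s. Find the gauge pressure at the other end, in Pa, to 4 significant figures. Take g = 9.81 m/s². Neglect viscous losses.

P₂ ≈ 281100 Pa

Mass conservation (A₁v₁ = A₂v₂) gives v₂ = 1.803 × 328.8/157.7 = 3.759 m/s.
Energy conservation along the streamline gives P₂ = P₁ − ½ρ(v₂² − v₁²) − ρg(h₂ − h₁).
P₂ = 427300 + ½·858.7·(1.803² − 3.759²) − 858.7·9.81·(+16.80) = 427300 + (-4671) − (141500) = 281100 Pa.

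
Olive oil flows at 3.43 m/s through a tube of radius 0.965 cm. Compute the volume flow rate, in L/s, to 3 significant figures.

Q ≈ 1.00 L/s

Q = A·v = 0.000293 m² × 3.43 m/s = 0.00100 m³/s.
Converting: 0.00100 m³/s × 1000 = 1.00 L/s.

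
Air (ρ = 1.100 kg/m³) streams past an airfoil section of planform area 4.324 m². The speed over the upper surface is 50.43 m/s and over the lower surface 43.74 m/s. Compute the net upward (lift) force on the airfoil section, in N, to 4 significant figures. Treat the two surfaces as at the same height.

F = 1498 N

The faster flow above has the lower pressure; Bernoulli (same height) gives ΔP = ½ρ(v_up² − v_low²).
ΔP = ½·1.100·(50.43² − 43.74²) = 346.5 Pa.
Lift = ΔP · A = 346.5 × 4.324 = 1498 N.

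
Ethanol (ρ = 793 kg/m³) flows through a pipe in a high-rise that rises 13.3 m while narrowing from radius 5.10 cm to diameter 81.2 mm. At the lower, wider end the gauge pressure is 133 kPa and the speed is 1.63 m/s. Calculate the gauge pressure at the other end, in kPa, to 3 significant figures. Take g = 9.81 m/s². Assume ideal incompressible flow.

The volume flow rate is constant, so v₂ = (A₁/A₂)v₁ = (81.7/51.8)·1.63 = 2.57 m/s.
Applying Bernoulli between the two ends and solving for P₂: P₂ = P₁ + ½ρ(v₁² − v₂²) − ρgΔh.
P₂ = 133000 + ½·793·(1.63² − 2.57²) − 793·9.81·(+13.3) = 133000 + (-1570) − (103000) = 28000 Pa.

P₂ ≈ 28.0 kPa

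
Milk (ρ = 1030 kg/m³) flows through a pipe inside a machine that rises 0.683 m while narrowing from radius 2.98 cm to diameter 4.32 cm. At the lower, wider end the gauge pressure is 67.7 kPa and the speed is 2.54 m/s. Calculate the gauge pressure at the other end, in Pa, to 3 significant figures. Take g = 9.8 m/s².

52100 Pa

Continuity gives A₁v₁ = A₂v₂, so v₂ = (27.9 cm²)/(14.7 cm²) × 2.54 m/s = 4.83 m/s.
Bernoulli: P₁ + ½ρv₁² + ρg h₁ = P₂ + ½ρv₂² + ρg h₂, so P₂ = P₁ + ½ρ(v₁² − v₂²) − ρg(h₂ − h₁).
P₂ = 67700 + ½·1030·(2.54² − 4.83²) − 1030·9.8·(+0.683) = 67700 + (-8710) − (6890) = 52100 Pa.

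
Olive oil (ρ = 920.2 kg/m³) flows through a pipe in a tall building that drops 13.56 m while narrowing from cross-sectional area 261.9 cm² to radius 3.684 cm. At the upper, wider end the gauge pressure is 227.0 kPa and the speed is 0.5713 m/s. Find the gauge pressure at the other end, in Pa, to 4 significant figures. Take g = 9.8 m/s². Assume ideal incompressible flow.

Mass conservation (A₁v₁ = A₂v₂) gives v₂ = 0.5713 × 261.9/42.64 = 3.509 m/s.
Energy conservation along the streamline gives P₂ = P₁ − ½ρ(v₂² − v₁²) − ρg(h₂ − h₁).
P₂ = 227000 + ½·920.2·(0.5713² − 3.509²) − 920.2·9.8·(−13.56) = 227000 + (-5516) − (-122300) = 343800 Pa.

343800 Pa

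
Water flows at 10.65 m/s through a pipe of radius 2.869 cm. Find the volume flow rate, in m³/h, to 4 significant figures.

Q = A·v = 0.002586 m² × 10.65 m/s = 0.02754 m³/s.
Converting: 0.02754 m³/s × 3600 = 99.14 m³/h.

Q = 99.14 m³/h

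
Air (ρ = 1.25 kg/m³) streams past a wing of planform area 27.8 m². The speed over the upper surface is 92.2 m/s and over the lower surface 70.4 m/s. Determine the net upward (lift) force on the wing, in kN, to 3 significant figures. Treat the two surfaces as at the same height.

F = 61.6 kN

From P + ½ρv² = const at equal height, P_low − P_up = ½ρ(v_up² − v_low²).
ΔP = ½·1.25·(92.2² − 70.4²) = 2220 Pa.
Lift = ΔP · A = 2220 × 27.8 = 61600 N.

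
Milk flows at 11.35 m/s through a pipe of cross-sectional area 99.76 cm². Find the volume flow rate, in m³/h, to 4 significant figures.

407.6 m³/h

Q = A·v = 0.009976 m² × 11.35 m/s = 0.1132 m³/s.
Converting: 0.1132 m³/s × 3600 = 407.6 m³/h.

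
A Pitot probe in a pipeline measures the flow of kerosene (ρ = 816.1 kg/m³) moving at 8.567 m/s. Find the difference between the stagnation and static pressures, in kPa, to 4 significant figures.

The dynamic pressure equals the rise in static pressure at the stagnation point: ΔP = ½ρv².
ΔP = ½·816.1·8.567² = 29950 Pa.

ΔP = 29.95 kPa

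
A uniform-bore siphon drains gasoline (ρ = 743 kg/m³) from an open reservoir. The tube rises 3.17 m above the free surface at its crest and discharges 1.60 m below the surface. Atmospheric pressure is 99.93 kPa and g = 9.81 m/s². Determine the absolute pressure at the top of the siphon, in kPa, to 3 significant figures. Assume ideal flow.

From the surface to the outlet (both open to atmosphere, surface at rest): v = √(2g·h_out) = √(2·9.81·1.60) = 5.60 m/s.
Continuity keeps v the same throughout the tube; from surface to crest, P_atm + 0 = P_top + ½ρv² + ρg·h_top.
P_top = 99930 − ½·743·5.60² − 743·9.81·3.17 = 65200 Pa.

P_top ≈ 65.2 kPa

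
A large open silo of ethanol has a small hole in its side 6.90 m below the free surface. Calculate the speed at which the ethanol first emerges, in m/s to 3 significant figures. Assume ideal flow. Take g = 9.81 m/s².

11.6 m/s

The surface is effectively still and both ends are open, so ½v² = gh and v = √(2·9.81·6.90) = 11.6 m/s.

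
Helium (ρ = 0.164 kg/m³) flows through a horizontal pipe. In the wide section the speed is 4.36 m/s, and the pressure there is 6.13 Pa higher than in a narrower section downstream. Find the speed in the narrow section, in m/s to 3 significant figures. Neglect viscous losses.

Horizontal Bernoulli: P₁ + ½ρv₁² = P₂ + ½ρv₂², so v₂² = v₁² + 2(P₁ − P₂)/ρ.
v₂ = √(4.36² + 2·6.13/0.164) = √(19.0 + 74.8) = 9.68 m/s.

v₂ = 9.68 m/s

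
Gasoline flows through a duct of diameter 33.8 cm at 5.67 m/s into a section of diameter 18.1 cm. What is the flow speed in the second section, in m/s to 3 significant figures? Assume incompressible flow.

v₂ ≈ 19.8 m/s

Mass conservation (A₁v₁ = A₂v₂) gives v₂ = 5.67 × 897/257 = 19.8 m/s.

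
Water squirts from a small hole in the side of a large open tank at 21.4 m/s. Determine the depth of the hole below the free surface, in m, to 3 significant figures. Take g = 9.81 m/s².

Torricelli: v = √(2gh), so h = v²/(2g).
h = 21.4²/(2·9.81) = 458/19.62 = 23.3 m.

h = 23.3 m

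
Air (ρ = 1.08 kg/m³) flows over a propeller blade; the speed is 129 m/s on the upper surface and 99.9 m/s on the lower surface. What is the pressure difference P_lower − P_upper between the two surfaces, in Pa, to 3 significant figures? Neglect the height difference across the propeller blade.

3600 Pa

Bernoulli (same height): P_lower − P_upper = ½ρ(v_upper² − v_lower²).
ΔP = ½·1.08·(129² − 99.9²) = 3600 Pa.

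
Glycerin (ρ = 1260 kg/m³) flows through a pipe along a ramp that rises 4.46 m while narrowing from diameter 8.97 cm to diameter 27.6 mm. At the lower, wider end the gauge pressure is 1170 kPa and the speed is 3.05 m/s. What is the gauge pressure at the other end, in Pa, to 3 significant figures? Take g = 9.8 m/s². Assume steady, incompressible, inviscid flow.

P₂ ≈ 467000 Pa

The volume flow rate is constant, so v₂ = (A₁/A₂)v₁ = (63.2/5.98)·3.05 = 32.2 m/s.
Bernoulli: P₁ + ½ρv₁² + ρg h₁ = P₂ + ½ρv₂² + ρg h₂, so P₂ = P₁ + ½ρ(v₁² − v₂²) − ρg(h₂ − h₁).
P₂ = 1170000 + ½·1260·(3.05² − 32.2²) − 1260·9.8·(+4.46) = 1170000 + (-648000) − (55100) = 467000 Pa.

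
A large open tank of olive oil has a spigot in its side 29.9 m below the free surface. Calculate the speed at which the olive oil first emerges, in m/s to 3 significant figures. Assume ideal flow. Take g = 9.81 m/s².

v ≈ 24.2 m/s

Bernoulli from surface to hole (P equal, v_surface ≈ 0): v = √(2gh) = √(2×9.81×29.9) = 24.2 m/s.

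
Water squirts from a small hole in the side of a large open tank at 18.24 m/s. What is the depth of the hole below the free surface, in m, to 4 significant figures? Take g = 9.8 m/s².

Torricelli: v = √(2gh), so h = v²/(2g).
h = 18.24²/(2·9.8) = 332.7/19.60 = 16.97 m.

h ≈ 16.97 m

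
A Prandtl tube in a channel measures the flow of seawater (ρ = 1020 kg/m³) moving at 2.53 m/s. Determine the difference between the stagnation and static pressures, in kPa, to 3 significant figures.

Bernoulli between the free stream and the stagnation point: ½ρv² = P_stag − P_static.
ΔP = ½·1020·2.53² = 3260 Pa.

ΔP = 3.26 kPa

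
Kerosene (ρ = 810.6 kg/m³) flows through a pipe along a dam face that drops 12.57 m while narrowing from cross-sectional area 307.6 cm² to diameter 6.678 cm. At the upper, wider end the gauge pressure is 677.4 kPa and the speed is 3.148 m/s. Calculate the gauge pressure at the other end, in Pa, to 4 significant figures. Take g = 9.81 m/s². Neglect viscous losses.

471600 Pa

Continuity gives A₁v₁ = A₂v₂, so v₂ = (307.6 cm²)/(35.03 cm²) × 3.148 m/s = 27.65 m/s.
Bernoulli: P₁ + ½ρv₁² + ρg h₁ = P₂ + ½ρv₂² + ρg h₂, so P₂ = P₁ + ½ρ(v₁² − v₂²) − ρg(h₂ − h₁).
P₂ = 677400 + ½·810.6·(3.148² − 27.65²) − 810.6·9.81·(−12.57) = 677400 + (-305800) − (-99960) = 471600 Pa.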